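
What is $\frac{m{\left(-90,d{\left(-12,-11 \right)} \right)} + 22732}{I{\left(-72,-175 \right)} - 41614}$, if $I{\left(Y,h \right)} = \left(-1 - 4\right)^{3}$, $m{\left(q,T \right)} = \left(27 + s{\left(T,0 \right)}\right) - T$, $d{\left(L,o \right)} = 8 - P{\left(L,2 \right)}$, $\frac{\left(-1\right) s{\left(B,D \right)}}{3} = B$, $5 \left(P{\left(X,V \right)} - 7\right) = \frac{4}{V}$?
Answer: $- \frac{113783}{208695} \approx -0.54521$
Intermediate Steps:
$P{\left(X,V \right)} = 7 + \frac{4}{5 V}$ ($P{\left(X,V \right)} = 7 + \frac{4 \frac{1}{V}}{5} = 7 + \frac{4}{5 V}$)
$s{\left(B,D \right)} = - 3 B$
$d{\left(L,o \right)} = \frac{3}{5}$ ($d{\left(L,o \right)} = 8 - \left(7 + \frac{4}{5 \cdot 2}\right) = 8 - \left(7 + \frac{4}{5} \cdot \frac{1}{2}\right) = 8 - \left(7 + \frac{2}{5}\right) = 8 - \frac{37}{5} = \frac{3}{5}$)
$m{\left(q,T \right)} = 27 - 4 T$ ($m{\left(q,T \right)} = \left(27 - 3 T\right) - T = 27 - 4 T$)
$I{\left(Y,h \right)} = -125$ ($I{\left(Y,h \right)} = \left(-5\right)^{3} = -125$)
$\frac{m{\left(-90,d{\left(-12,-11 \right)} \right)} + 22732}{I{\left(-72,-175 \right)} - 41614} = \frac{\left(27 - \frac{12}{5}\right) + 22732}{-125 - 41614} = \frac{\left(27 - \frac{12}{5}\right) + 22732}{-41739} = \left(\frac{123}{5} + 22732\right) \left(- \frac{1}{41739}\right) = \frac{113783}{5} \left(- \frac{1}{41739}\right) = - \frac{113783}{208695}$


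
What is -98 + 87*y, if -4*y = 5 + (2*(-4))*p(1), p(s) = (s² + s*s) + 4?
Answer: 3349/4 ≈ 837.25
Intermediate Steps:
p(s) = 4 + 2*s² (p(s) = (s² + s²) + 4 = 2*s² + 4 = 4 + 2*s²)
y = 43/4 (y = -(5 + (2*(-4))*(4 + 2*1²))/4 = -(5 - 8*(4 + 2*1))/4 = -(5 - 8*(4 + 2))/4 = -(5 - 8*6)/4 = -(5 - 48)/4 = -¼*(-43) = 43/4 ≈ 10.750)
-98 + 87*y = -98 + 87*(43/4) = -98 + 3741/4 = 3349/4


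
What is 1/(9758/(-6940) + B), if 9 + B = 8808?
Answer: 3470/30527651 ≈ 0.00011367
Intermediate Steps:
B = 8799 (B = -9 + 8808 = 8799)
1/(9758/(-6940) + B) = 1/(9758/(-6940) + 8799) = 1/(9758*(-1/6940) + 8799) = 1/(-4879/3470 + 8799) = 1/(30527651/3470) = 3470/30527651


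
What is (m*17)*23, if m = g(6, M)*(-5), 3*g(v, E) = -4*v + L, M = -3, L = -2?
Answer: 50830/3 ≈ 16943.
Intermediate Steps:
g(v, E) = -2/3 - 4*v/3 (g(v, E) = (-4*v - 2)/3 = (-2 - 4*v)/3 = -2/3 - 4*v/3)
m = 130/3 (m = (-2/3 - 4/3*6)*(-5) = (-2/3 - 8)*(-5) = -26/3*(-5) = 130/3 ≈ 43.333)
(m*17)*23 = ((130/3)*17)*23 = (2210/3)*23 = 50830/3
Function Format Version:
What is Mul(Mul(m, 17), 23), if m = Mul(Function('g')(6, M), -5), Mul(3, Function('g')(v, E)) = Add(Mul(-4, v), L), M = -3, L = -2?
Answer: Rational(50830, 3) ≈ 16943.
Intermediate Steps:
Function('g')(v, E) = Add(Rational(-2, 3), Mul(Rational(-4, 3), v)) (Function('g')(v, E) = Mul(Rational(1, 3), Add(Mul(-4, v), -2)) = Mul(Rational(1, 3), Add(-2, Mul(-4, v))) = Add(Rational(-2, 3), Mul(Rational(-4, 3), v)))
m = Rational(130, 3) (m = Mul(Add(Rational(-2, 3), Mul(Rational(-4, 3), 6)), -5) = Mul(Add(Rational(-2, 3), -8), -5) = Mul(Rational(-26, 3), -5) = Rational(130, 3) ≈ 43.333)
Mul(Mul(m, 17), 23) = Mul(Mul(Rational(130, 3), 17), 23) = Mul(Rational(2210, 3), 23) = Rational(50830, 3)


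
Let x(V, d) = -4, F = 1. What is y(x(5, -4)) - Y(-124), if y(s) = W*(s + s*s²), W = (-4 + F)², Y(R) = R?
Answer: -488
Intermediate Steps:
W = 9 (W = (-4 + 1)² = (-3)² = 9)
y(s) = 9*s + 9*s³ (y(s) = 9*(s + s*s²) = 9*(s + s³) = 9*s + 9*s³)
y(x(5, -4)) - Y(-124) = 9*(-4)*(1 + (-4)²) - 1*(-124) = 9*(-4)*(1 + 16) + 124 = 9*(-4)*17 + 124 = -612 + 124 = -488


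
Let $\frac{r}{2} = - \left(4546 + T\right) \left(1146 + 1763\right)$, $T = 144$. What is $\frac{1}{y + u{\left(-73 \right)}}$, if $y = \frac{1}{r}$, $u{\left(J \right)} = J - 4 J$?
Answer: $\frac{27286420}{5975725979} \approx 0.0045662$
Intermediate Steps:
$r = -27286420$ ($r = 2 \left(- \left(4546 + 144\right) \left(1146 + 1763\right)\right) = 2 \left(- 4690 \cdot 2909\right) = 2 \left(\left(-1\right) 13643210\right) = 2 \left(-13643210\right) = -27286420$)
$u{\left(J \right)} = - 3 J$
$y = - \frac{1}{27286420}$ ($y = \frac{1}{-27286420} = - \frac{1}{27286420} \approx -3.6648 \cdot 10^{-8}$)
$\frac{1}{y + u{\left(-73 \right)}} = \frac{1}{- \frac{1}{27286420} - -219} = \frac{1}{- \frac{1}{27286420} + 219} = \frac{1}{\frac{5975725979}{27286420}} = \frac{27286420}{5975725979}$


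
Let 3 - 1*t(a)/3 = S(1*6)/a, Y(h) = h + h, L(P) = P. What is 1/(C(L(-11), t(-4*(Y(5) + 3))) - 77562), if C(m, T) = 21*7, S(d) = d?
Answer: -1/77415 ≈ -1.2917e-5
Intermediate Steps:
Y(h) = 2*h
t(a) = 9 - 18/a (t(a) = 9 - 3*1*6/a = 9 - 18/a)
C(m, T) = 147
1/(C(L(-11), t(-4*(Y(5) + 3))) - 77562) = 1/(147 - 77562) = 1/(-77415) = -1/77415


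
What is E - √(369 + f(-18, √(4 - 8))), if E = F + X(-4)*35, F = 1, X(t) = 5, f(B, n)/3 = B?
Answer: 176 - 3*√35 ≈ 158.25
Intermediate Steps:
f(B, n) = 3*B
E = 176 (E = 1 + 5*35 = 1 + 175 = 176)
E - √(369 + f(-18, √(4 - 8))) = 176 - √(369 + 3*(-18)) = 176 - √(369 - 54) = 176 - √315 = 176 - 3*√35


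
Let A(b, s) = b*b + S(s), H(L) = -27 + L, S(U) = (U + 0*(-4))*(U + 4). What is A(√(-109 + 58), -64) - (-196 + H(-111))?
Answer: 4123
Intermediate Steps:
S(U) = U*(4 + U) (S(U) = (U + 0)*(4 + U) = U*(4 + U))
A(b, s) = b² + s*(4 + s) (A(b, s) = b*b + s*(4 + s) = b² + s*(4 + s))
A(√(-109 + 58), -64) - (-196 + H(-111)) = ((√(-109 + 58))² - 64*(4 - 64)) - (-196 + (-27 - 111)) = ((√(-51))² - 64*(-60)) - (-196 - 138) = ((I*√51)² + 3840) - 1*(-334) = (-51 + 3840) + 334 = 3789 + 334 = 4123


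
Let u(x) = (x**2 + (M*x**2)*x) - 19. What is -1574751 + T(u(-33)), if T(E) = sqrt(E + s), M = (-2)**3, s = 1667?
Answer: -1574751 + sqrt(290233) ≈ -1.5742e+6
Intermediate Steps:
M = -8
u(x) = -19 + x**2 - 8*x**3 (u(x) = (x**2 + (-8*x**2)*x) - 19 = (x**2 - 8*x**3) - 19 = -19 + x**2 - 8*x**3)
T(E) = sqrt(1667 + E) (T(E) = sqrt(E + 1667) = sqrt(1667 + E))
-1574751 + T(u(-33)) = -1574751 + sqrt(1667 + (-19 + (-33)**2 - 8*(-33)**3)) = -1574751 + sqrt(1667 + (-19 + 1089 - 8*(-35937))) = -1574751 + sqrt(1667 + (-19 + 1089 + 287496)) = -1574751 + sqrt(1667 + 288566) = -1574751 + sqrt(290233)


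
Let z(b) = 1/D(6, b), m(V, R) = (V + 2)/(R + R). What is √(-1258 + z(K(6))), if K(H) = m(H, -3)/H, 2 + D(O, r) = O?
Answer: 3*I*√559/2 ≈ 35.465*I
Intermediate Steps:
D(O, r) = -2 + O
m(V, R) = (2 + V)/(2*R) (m(V, R) = (2 + V)/((2*R)) = (2 + V)*(1/(2*R)) = (2 + V)/(2*R))
K(H) = (-⅓ - H/6)/H (K(H) = ((½)*(2 + H)/(-3))/H = ((½)*(-⅓)*(2 + H))/H = (-⅓ - H/6)/H)
z(b) = ¼ (z(b) = 1/(-2 + 6) = 1/4 = ¼)
√(-1258 + z(K(6))) = √(-1258 + ¼) = √(-5031/4) = 3*I*√559/2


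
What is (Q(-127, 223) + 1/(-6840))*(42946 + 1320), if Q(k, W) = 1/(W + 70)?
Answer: 144904751/1002060 ≈ 144.61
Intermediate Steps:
Q(k, W) = 1/(70 + W)
(Q(-127, 223) + 1/(-6840))*(42946 + 1320) = (1/(70 + 223) + 1/(-6840))*(42946 + 1320) = (1/293 - 1/6840)*44266 = (6547/2004120)*44266 = 144904751/1002060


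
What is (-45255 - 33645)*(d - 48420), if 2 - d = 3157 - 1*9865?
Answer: 3290919000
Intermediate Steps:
d = 6710 (d = 2 - (3157 - 1*9865) = 2 - (3157 - 9865) = 2 - 1*(-6708) = 2 + 6708 = 6710)
(-45255 - 33645)*(d - 48420) = (-45255 - 33645)*(6710 - 48420) = -78900*(-41710) = 3290919000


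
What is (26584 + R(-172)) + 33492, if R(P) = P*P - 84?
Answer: 89576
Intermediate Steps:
R(P) = -84 + P² (R(P) = P² - 84 = -84 + P²)
(26584 + R(-172)) + 33492 = (26584 + (-84 + (-172)²)) + 33492 = (26584 + (-84 + 29584)) + 33492 = (26584 + 29500) + 33492 = 56084 + 33492 = 89576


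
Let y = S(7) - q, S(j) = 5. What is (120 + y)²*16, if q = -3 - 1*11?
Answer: 309136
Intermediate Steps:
q = -14 (q = -3 - 11 = -14)
y = 19 (y = 5 - 1*(-14) = 5 + 14 = 19)
(120 + y)²*16 = (120 + 19)²*16 = 139²*16 = 19321*16 = 309136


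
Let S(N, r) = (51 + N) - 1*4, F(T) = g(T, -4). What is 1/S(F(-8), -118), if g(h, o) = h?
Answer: 1/39 ≈ 0.025641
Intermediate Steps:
F(T) = T
S(N, r) = 47 + N (S(N, r) = (51 + N) - 4 = 47 + N)
1/S(F(-8), -118) = 1/(47 - 8) = 1/39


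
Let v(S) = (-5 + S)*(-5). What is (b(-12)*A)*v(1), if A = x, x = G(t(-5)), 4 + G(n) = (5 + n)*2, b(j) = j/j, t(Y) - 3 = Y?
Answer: 40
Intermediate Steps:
t(Y) = 3 + Y
v(S) = 25 - 5*S
b(j) = 1
G(n) = 6 + 2*n (G(n) = -4 + (5 + n)*2 = -4 + (10 + 2*n) = 6 + 2*n)
x = 2 (x = 6 + 2*(3 - 5) = 6 + 2*(-2) = 6 - 4 = 2)
A = 2
(b(-12)*A)*v(1) = (1*2)*(25 - 5*1) = 2*(25 - 5) = 2*20 = 40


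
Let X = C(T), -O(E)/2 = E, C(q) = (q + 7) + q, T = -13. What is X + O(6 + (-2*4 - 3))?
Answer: -9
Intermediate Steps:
C(q) = 7 + 2*q (C(q) = (7 + q) + q = 7 + 2*q)
O(E) = -2*E
X = -19 (X = 7 + 2*(-13) = 7 - 26 = -19)
X + O(6 + (-2*4 - 3)) = -19 - 2*(6 + (-2*4 - 3)) = -19 - 2*(6 + (-8 - 3)) = -19 - 2*(6 - 11) = -19 - 2*(-5) = -19 + 10 = -9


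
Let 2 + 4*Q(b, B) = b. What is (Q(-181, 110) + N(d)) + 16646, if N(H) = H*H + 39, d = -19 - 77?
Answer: 103421/4 ≈ 25855.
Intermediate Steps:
Q(b, B) = -1/2 + b/4
d = -96
N(H) = 39 + H**2 (N(H) = H**2 + 39 = 39 + H**2)
(Q(-181, 110) + N(d)) + 16646 = ((-1/2 + (1/4)*(-181)) + (39 + (-96)**2)) + 16646 = ((-1/2 - 181/4) + (39 + 9216)) + 16646 = (-183/4 + 9255) + 16646 = 36837/4 + 16646 = 103421/4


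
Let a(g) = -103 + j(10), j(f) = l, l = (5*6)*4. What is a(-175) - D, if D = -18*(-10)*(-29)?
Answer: 5237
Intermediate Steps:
l = 120 (l = 30*4 = 120)
j(f) = 120
D = -5220 (D = 180*(-29) = -5220)
a(g) = 17 (a(g) = -103 + 120 = 17)
a(-175) - D = 17 - 1*(-5220) = 17 + 5220 = 5237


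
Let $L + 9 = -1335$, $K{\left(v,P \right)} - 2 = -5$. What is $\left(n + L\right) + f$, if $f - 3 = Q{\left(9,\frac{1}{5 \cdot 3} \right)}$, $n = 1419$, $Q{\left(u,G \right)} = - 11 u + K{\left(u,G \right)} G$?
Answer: $- \frac{106}{5} \approx -21.2$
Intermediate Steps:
$K{\left(v,P \right)} = -3$ ($K{\left(v,P \right)} = 2 - 5 = -3$)
$Q{\left(u,G \right)} = - 11 u - 3 G$
$f = - \frac{481}{5}$ ($f = 3 - \left(99 + \frac{3}{5 \cdot 3}\right) = 3 - \left(99 + \frac{3}{15}\right) = 3 - \frac{496}{5} = - \frac{481}{5} \approx -96.2$)
$L = -1344$ ($L = -9 - 1335 = -1344$)
$\left(n + L\right) + f = \left(1419 - 1344\right) - \frac{481}{5} = 75 - \frac{481}{5} = - \frac{106}{5}$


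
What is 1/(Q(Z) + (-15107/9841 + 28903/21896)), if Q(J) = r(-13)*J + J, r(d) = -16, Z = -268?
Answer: 30782648/123739623753 ≈ 0.00024877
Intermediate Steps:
Q(J) = -15*J (Q(J) = -16*J + J = -15*J)
1/(Q(Z) + (-15107/9841 + 28903/21896)) = 1/(-15*(-268) + (-15107/9841 + 28903/21896)) = 1/(4020 + (-15107*1/9841 + 28903*(1/21896))) = 1/(4020 + (-15107/9841 + 4129/3128)) = 1/(4020 - 6621207/30782648) = 1/(123739623753/30782648) = 30782648/123739623753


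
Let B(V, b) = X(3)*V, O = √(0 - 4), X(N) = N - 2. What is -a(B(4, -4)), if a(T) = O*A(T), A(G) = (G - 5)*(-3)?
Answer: -6*I ≈ -6.0*I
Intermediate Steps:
X(N) = -2 + N
O = 2*I (O = √(-4) = 2*I ≈ 2.0*I)
B(V, b) = V (B(V, b) = (-2 + 3)*V = 1*V = V)
A(G) = 15 - 3*G (A(G) = (-5 + G)*(-3) = 15 - 3*G)
a(T) = 2*I*(15 - 3*T) (a(T) = (2*I)*(15 - 3*T) = 2*I*(15 - 3*T))
-a(B(4, -4)) = -6*I*(5 - 1*4) = -6*I*(5 - 4) = -6*I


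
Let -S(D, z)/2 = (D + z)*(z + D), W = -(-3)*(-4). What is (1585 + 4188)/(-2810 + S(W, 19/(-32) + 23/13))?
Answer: -499526144/263420689 ≈ -1.8963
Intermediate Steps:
W = -12 (W = -1*12 = -12)
S(D, z) = -2*(D + z)² (S(D, z) = -2*(D + z)*(z + D) = -2*(D + z)*(D + z) = -2*(D + z)²)
(1585 + 4188)/(-2810 + S(W, 19/(-32) + 23/13)) = (1585 + 4188)/(-2810 - 2*(-12 + (19/(-32) + 23/13))²) = 5773/(-2810 - 2*(-12 + (19*(-1/32) + 23*(1/13)))²) = 5773/(-2810 - 2*(-12 + (-19/32 + 23/13))²) = 5773/(-2810 - 2*(-12 + 489/416)²) = 5773/(-2810 - 2*(-4503/416)²) = 5773/(-2810 - 2*20277009/173056) = 5773/(-2810 - 20277009/86528) = 5773/(-263420689/86528) = 5773*(-86528/263420689) = -499526144/263420689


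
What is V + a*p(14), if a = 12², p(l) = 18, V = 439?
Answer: 3031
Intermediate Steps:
a = 144
V + a*p(14) = 439 + 144*18 = 439 + 2592 = 3031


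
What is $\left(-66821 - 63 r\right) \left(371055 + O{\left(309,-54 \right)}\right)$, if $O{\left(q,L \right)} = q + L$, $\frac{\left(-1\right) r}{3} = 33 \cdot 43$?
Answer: $74770694700$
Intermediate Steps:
$r = -4257$ ($r = - 3 \cdot 33 \cdot 43 = \left(-3\right) 1419 = -4257$)
$O{\left(q,L \right)} = L + q$
$\left(-66821 - 63 r\right) \left(371055 + O{\left(309,-54 \right)}\right) = \left(-66821 - -268191\right) \left(371055 + \left(-54 + 309\right)\right) = \left(-66821 + 268191\right) \left(371055 + 255\right) = 201370 \cdot 371310 = 74770694700$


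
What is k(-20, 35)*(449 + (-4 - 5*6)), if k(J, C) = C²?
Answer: 508375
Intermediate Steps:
k(-20, 35)*(449 + (-4 - 5*6)) = 35²*(449 + (-4 - 5*6)) = 1225*(449 + (-4 - 30)) = 1225*(449 - 34) = 1225*415 = 508375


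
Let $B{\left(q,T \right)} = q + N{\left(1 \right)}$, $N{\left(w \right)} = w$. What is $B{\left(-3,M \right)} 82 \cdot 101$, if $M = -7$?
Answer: $-16564$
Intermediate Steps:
$B{\left(q,T \right)} = 1 + q$ ($B{\left(q,T \right)} = q + 1 = 1 + q$)
$B{\left(-3,M \right)} 82 \cdot 101 = \left(1 - 3\right) 82 \cdot 101 = \left(-2\right) 82 \cdot 101 = \left(-164\right) 101 = -16564$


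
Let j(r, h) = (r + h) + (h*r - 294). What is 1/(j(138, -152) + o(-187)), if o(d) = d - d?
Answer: -1/21284 ≈ -4.6984e-5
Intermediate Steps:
o(d) = 0
j(r, h) = -294 + h + r + h*r (j(r, h) = (h + r) + (-294 + h*r) = -294 + h + r + h*r)
1/(j(138, -152) + o(-187)) = 1/((-294 - 152 + 138 - 152*138) + 0) = 1/((-294 - 152 + 138 - 20976) + 0) = 1/(-21284 + 0) = 1/(-21284) = -1/21284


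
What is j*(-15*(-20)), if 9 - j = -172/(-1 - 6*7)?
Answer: 1500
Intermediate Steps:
j = 5 (j = 9 - (-172)/(-1 - 6*7) = 9 - (-172)/(-1 - 42) = 9 - (-172)/(-43) = 9 - (-172)*(-1)/43 = 9 - 1*4 = 9 - 4 = 5)
j*(-15*(-20)) = 5*(-15*(-20)) = 5*300 = 1500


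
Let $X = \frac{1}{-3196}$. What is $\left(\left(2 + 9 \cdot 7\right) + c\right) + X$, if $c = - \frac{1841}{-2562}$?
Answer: $\frac{38436511}{584868} \approx 65.718$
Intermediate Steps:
$c = \frac{263}{366}$ ($c = \left(-1841\right) \left(- \frac{1}{2562}\right) = \frac{263}{366} \approx 0.71858$)
$X = - \frac{1}{3196} \approx -0.00031289$
$\left(\left(2 + 9 \cdot 7\right) + c\right) + X = \left(\left(2 + 9 \cdot 7\right) + \frac{263}{366}\right) - \frac{1}{3196} = \left(\left(2 + 63\right) + \frac{263}{366}\right) - \frac{1}{3196} = \left(65 + \frac{263}{366}\right) - \frac{1}{3196} = \frac{24053}{366} - \frac{1}{3196} = \frac{38436511}{584868}$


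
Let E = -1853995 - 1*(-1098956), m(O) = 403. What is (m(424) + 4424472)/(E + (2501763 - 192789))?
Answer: 884975/310787 ≈ 2.8475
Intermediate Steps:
E = -755039 (E = -1853995 + 1098956 = -755039)
(m(424) + 4424472)/(E + (2501763 - 192789)) = (403 + 4424472)/(-755039 + (2501763 - 192789)) = 4424875/(-755039 + 2308974) = 4424875/1553935 = 4424875*(1/1553935) = 884975/310787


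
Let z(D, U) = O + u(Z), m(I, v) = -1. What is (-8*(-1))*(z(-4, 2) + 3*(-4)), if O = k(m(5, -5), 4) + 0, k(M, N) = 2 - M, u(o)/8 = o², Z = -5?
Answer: 1528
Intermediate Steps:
u(o) = 8*o²
O = 3 (O = (2 - 1*(-1)) + 0 = (2 + 1) + 0 = 3 + 0 = 3)
z(D, U) = 203 (z(D, U) = 3 + 8*(-5)² = 3 + 8*25 = 3 + 200 = 203)
(-8*(-1))*(z(-4, 2) + 3*(-4)) = (-8*(-1))*(203 + 3*(-4)) = 8*(203 - 12) = 8*191 = 1528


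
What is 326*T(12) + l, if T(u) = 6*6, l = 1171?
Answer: 12907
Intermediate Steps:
T(u) = 36
326*T(12) + l = 326*36 + 1171 = 11736 + 1171 = 12907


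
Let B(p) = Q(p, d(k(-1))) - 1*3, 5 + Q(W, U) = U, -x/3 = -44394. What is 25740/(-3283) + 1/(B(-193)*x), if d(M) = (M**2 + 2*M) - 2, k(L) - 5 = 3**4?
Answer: -528767656493/67441500252 ≈ -7.8404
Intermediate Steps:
x = 133182 (x = -3*(-44394) = 133182)
k(L) = 86 (k(L) = 5 + 3**4 = 5 + 81 = 86)
d(M) = -2 + M**2 + 2*M
Q(W, U) = -5 + U
B(p) = 7558 (B(p) = (-5 + (-2 + 86**2 + 2*86)) - 1*3 = (-5 + (-2 + 7396 + 172)) - 3 = (-5 + 7566) - 3 = 7561 - 3 = 7558)
25740/(-3283) + 1/(B(-193)*x) = 25740/(-3283) + 1/(7558*133182) = 25740*(-1/3283) + (1/7558)*(1/133182) = -25740/3283 + 1/1006589556 = -528767656493/67441500252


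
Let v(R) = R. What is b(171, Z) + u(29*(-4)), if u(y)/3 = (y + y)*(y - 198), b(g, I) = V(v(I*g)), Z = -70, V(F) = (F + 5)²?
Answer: 143379769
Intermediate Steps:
V(F) = (5 + F)²
b(g, I) = (5 + I*g)²
u(y) = 6*y*(-198 + y) (u(y) = 3*((y + y)*(y - 198)) = 3*((2*y)*(-198 + y)) = 3*(2*y*(-198 + y)) = 6*y*(-198 + y))
b(171, Z) + u(29*(-4)) = (5 - 70*171)² + 6*(29*(-4))*(-198 + 29*(-4)) = (5 - 11970)² + 6*(-116)*(-198 - 116) = (-11965)² + 6*(-116)*(-314) = 143161225 + 218544 = 143379769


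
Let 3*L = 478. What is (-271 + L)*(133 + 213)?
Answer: -115910/3 ≈ -38637.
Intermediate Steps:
L = 478/3 (L = (⅓)*478 = 478/3 ≈ 159.33)
(-271 + L)*(133 + 213) = (-271 + 478/3)*(133 + 213) = -335/3*346 = -115910/3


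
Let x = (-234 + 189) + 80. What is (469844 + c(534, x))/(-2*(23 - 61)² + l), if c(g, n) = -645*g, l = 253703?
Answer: 125414/250815 ≈ 0.50003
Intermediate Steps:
x = 35 (x = -45 + 80 = 35)
(469844 + c(534, x))/(-2*(23 - 61)² + l) = (469844 - 645*534)/(-2*(23 - 61)² + 253703) = (469844 - 344430)/(-2*(-38)² + 253703) = 125414/(-2*1444 + 253703) = 125414/(-2888 + 253703) = 125414/250815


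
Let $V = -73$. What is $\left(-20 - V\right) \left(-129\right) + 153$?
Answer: $-6684$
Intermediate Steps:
$\left(-20 - V\right) \left(-129\right) + 153 = \left(-20 - -73\right) \left(-129\right) + 153 = \left(-20 + 73\right) \left(-129\right) + 153 = 53 \left(-129\right) + 153 = -6837 + 153 = -6684$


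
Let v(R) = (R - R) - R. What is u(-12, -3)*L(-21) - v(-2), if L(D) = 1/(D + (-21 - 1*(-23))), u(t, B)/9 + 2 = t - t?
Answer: -20/19 ≈ -1.0526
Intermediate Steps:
u(t, B) = -18 (u(t, B) = -18 + 9*(t - t) = -18 + 9*0 = -18 + 0 = -18)
L(D) = 1/(2 + D) (L(D) = 1/(D + (-21 + 23)) = 1/(D + 2) = 1/(2 + D))
v(R) = -R (v(R) = 0 - R = -R)
u(-12, -3)*L(-21) - v(-2) = -18/(2 - 21) - (-1)*(-2) = -18/(-19) - 1*2 = -18*(-1/19) - 2 = 18/19 - 2 = -20/19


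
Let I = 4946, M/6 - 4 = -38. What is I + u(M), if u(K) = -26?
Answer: 4920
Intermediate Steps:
M = -204 (M = 24 + 6*(-38) = 24 - 228 = -204)
I + u(M) = 4946 - 26 = 4920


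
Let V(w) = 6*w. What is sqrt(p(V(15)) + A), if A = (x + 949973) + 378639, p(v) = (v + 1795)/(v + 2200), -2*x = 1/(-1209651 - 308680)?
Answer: 8*sqrt(2509703109626534027786)/347697799 ≈ 1152.7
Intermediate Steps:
x = 1/3036662 (x = -1/(2*(-1209651 - 308680)) = -1/2/(-1518331) = -1/2*(-1/1518331) = 1/3036662 ≈ 3.2931e-7)
p(v) = (1795 + v)/(2200 + v)
A = 4034545573145/3036662 (A = (1/3036662 + 949973) + 378639 = 2884746910127/3036662 + 378639 = 4034545573145/3036662 ≈ 1.3286e+6)
sqrt(p(V(15)) + A) = sqrt((1795 + 6*15)/(2200 + 6*15) + 4034545573145/3036662) = sqrt((1795 + 90)/(2200 + 90) + 4034545573145/3036662) = sqrt(1885/2290 + 4034545573145/3036662) = sqrt((1/2290)*1885 + 4034545573145/3036662) = sqrt(377/458 + 4034545573145/3036662) = sqrt(461955754330496/347697799) = 8*sqrt(2509703109626534027786)/347697799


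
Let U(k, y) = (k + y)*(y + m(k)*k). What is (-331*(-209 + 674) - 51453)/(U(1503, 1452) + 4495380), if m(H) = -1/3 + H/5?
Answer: -8557/55932496 ≈ -0.00015299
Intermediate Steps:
m(H) = -⅓ + H/5 (m(H) = -1*⅓ + H*(⅕) = -⅓ + H/5)
U(k, y) = (k + y)*(y + k*(-⅓ + k/5)) (U(k, y) = (k + y)*(y + (-⅓ + k/5)*k) = (k + y)*(y + k*(-⅓ + k/5)))
(-331*(-209 + 674) - 51453)/(U(1503, 1452) + 4495380) = (-331*(-209 + 674) - 51453)/((1452² - ⅓*1503² + (⅕)*1503³ + (⅕)*1452*1503² + (⅔)*1503*1452) + 4495380) = (-331*465 - 51453)/((2108304 - ⅓*2259009 + (⅕)*3395290527 + (⅕)*1452*2259009 + 1454904) + 4495380) = (-153915 - 51453)/((2108304 - 753003 + 3395290527/5 + 3280081068/5 + 1454904) + 4495380) = -205368/(1337884524 + 4495380) = -205368/1342379904 = -205368*1/1342379904 = -8557/55932496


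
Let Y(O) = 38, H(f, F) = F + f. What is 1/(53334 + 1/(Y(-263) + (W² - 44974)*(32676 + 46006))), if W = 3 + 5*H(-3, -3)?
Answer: 3481285052/185670856963367 ≈ 1.8750e-5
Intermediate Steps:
W = -27 (W = 3 + 5*(-3 - 3) = 3 + 5*(-6) = 3 - 30 = -27)
1/(53334 + 1/(Y(-263) + (W² - 44974)*(32676 + 46006))) = 1/(53334 + 1/(38 + ((-27)² - 44974)*(32676 + 46006))) = 1/(53334 + 1/(38 + (729 - 44974)*78682)) = 1/(53334 + 1/(38 - 44245*78682)) = 1/(53334 + 1/(38 - 3481285090)) = 1/(53334 + 1/(-3481285052)) = 1/(53334 - 1/3481285052) = 1/(185670856963367/3481285052) = 3481285052/185670856963367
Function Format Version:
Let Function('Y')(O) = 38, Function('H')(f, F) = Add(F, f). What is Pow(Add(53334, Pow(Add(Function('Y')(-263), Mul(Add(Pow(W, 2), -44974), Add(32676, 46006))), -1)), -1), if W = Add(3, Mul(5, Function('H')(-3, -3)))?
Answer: Rational(3481285052, 185670856963367) ≈ 1.8750e-5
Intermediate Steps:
W = -27 (W = Add(3, Mul(5, Add(-3, -3))) = Add(3, Mul(5, -6)) = Add(3, -30) = -27)
Pow(Add(53334, Pow(Add(Function('Y')(-263), Mul(Add(Pow(W, 2), -44974), Add(32676, 46006))), -1)), -1) = Pow(Add(53334, Pow(Add(38, Mul(Add(Pow(-27, 2), -44974), Add(32676, 46006))), -1)), -1) = Pow(Add(53334, Pow(Add(38, Mul(Add(729, -44974), 78682)), -1)), -1) = Pow(Add(53334, Pow(Add(38, Mul(-44245, 78682)), -1)), -1) = Pow(Add(53334, Pow(Add(38, -3481285090), -1)), -1) = Pow(Add(53334, Pow(-3481285052, -1)), -1) = Pow(Add(53334, Rational(-1, 3481285052)), -1) = Pow(Rational(185670856963367, 3481285052), -1) = Rational(3481285052, 185670856963367)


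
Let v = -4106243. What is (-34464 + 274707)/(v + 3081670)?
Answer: -240243/1024573 ≈ -0.23448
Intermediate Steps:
(-34464 + 274707)/(v + 3081670) = (-34464 + 274707)/(-4106243 + 3081670) = 240243/(-1024573) = 240243*(-1/1024573) = -240243/1024573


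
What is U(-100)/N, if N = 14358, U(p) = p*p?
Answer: 5000/7179 ≈ 0.69648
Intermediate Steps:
U(p) = p²
U(-100)/N = (-100)²/14358 = 10000*(1/14358) = 5000/7179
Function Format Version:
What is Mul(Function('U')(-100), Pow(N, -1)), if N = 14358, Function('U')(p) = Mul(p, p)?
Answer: Rational(5000, 7179) ≈ 0.69648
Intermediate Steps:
Function('U')(p) = Pow(p, 2)
Mul(Function('U')(-100), Pow(N, -1)) = Mul(Pow(-100, 2), Pow(14358, -1)) = Mul(10000, Rational(1, 14358)) = Rational(5000, 7179)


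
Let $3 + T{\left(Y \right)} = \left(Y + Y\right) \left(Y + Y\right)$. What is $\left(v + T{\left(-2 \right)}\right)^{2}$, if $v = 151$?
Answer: $26896$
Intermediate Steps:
$T{\left(Y \right)} = -3 + 4 Y^{2}$ ($T{\left(Y \right)} = -3 + \left(Y + Y\right) \left(Y + Y\right) = -3 + 2 Y 2 Y = -3 + 4 Y^{2}$)
$\left(v + T{\left(-2 \right)}\right)^{2} = \left(151 - \left(3 - 4 \left(-2\right)^{2}\right)\right)^{2} = \left(151 + \left(-3 + 4 \cdot 4\right)\right)^{2} = \left(151 + \left(-3 + 16\right)\right)^{2} = \left(151 + 13\right)^{2} = 164^{2} = 26896$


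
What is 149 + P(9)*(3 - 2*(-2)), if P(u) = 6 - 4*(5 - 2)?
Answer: 107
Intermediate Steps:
P(u) = -6 (P(u) = 6 - 4*3 = 6 - 12 = -6)
149 + P(9)*(3 - 2*(-2)) = 149 - 6*(3 - 2*(-2)) = 149 - 6*(3 + 4) = 149 - 6*7 = 149 - 42 = 107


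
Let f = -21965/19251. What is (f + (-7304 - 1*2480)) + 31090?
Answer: 17832167/837 ≈ 21305.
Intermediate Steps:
f = -955/837 (f = -21965*1/19251 = -955/837 ≈ -1.1410)
(f + (-7304 - 1*2480)) + 31090 = (-955/837 + (-7304 - 1*2480)) + 31090 = (-955/837 + (-7304 - 2480)) + 31090 = (-955/837 - 9784) + 31090 = -8190163/837 + 31090 = 17832167/837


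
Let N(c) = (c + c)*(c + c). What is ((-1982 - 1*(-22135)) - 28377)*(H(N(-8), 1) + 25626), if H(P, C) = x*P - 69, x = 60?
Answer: -336501408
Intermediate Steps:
N(c) = 4*c**2 (N(c) = (2*c)*(2*c) = 4*c**2)
H(P, C) = -69 + 60*P (H(P, C) = 60*P - 69 = -69 + 60*P)
((-1982 - 1*(-22135)) - 28377)*(H(N(-8), 1) + 25626) = ((-1982 - 1*(-22135)) - 28377)*((-69 + 60*(4*(-8)**2)) + 25626) = ((-1982 + 22135) - 28377)*((-69 + 60*(4*64)) + 25626) = (20153 - 28377)*((-69 + 60*256) + 25626) = -8224*((-69 + 15360) + 25626) = -8224*(15291 + 25626) = -8224*40917 = -336501408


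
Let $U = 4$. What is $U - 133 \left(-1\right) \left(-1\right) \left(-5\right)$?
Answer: $669$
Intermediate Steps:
$U - 133 \left(-1\right) \left(-1\right) \left(-5\right) = 4 - 133 \left(-1\right) \left(-1\right) \left(-5\right) = 4 - 133 \cdot 1 \left(-5\right) = 4 - -665 = 4 + 665 = 669$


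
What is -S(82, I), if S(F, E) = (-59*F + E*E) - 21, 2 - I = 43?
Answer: 3178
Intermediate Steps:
I = -41 (I = 2 - 1*43 = 2 - 43 = -41)
S(F, E) = -21 + E**2 - 59*F (S(F, E) = (-59*F + E**2) - 21 = (E**2 - 59*F) - 21 = -21 + E**2 - 59*F)
-S(82, I) = -(-21 + (-41)**2 - 59*82) = -(-21 + 1681 - 4838) = -1*(-3178) = 3178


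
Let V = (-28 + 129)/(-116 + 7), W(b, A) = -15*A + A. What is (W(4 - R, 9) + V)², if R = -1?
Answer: 191407225/11881 ≈ 16110.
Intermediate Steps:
W(b, A) = -14*A
V = -101/109 (V = 101/(-109) = 101*(-1/109) = -101/109 ≈ -0.92661)
(W(4 - R, 9) + V)² = (-14*9 - 101/109)² = (-126 - 101/109)² = (-13835/109)² = 191407225/11881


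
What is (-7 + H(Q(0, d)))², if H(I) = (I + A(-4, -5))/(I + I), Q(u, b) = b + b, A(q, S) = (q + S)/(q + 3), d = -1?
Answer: 1225/16 ≈ 76.563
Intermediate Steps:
A(q, S) = (S + q)/(3 + q)
Q(u, b) = 2*b
H(I) = (9 + I)/(2*I) (H(I) = (I + (-5 - 4)/(3 - 4))/(I + I) = (I - 9/(-1))/((2*I)) = (I - 1*(-9))*(1/(2*I)) = (I + 9)*(1/(2*I)) = (9 + I)*(1/(2*I)) = (9 + I)/(2*I))
(-7 + H(Q(0, d)))² = (-7 + (9 + 2*(-1))/(2*((2*(-1)))))² = (-7 + (½)*(9 - 2)/(-2))² = (-7 + (½)*(-½)*7)² = (-7 - 7/4)² = (-35/4)² = 1225/16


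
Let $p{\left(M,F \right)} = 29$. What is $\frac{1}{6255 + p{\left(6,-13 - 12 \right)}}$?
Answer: $\frac{1}{6284} \approx 0.00015913$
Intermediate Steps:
$\frac{1}{6255 + p{\left(6,-13 - 12 \right)}} = \frac{1}{6255 + 29} = \frac{1}{6284}$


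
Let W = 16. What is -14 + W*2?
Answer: 18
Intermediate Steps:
-14 + W*2 = -14 + 16*2 = -14 + 32 = 18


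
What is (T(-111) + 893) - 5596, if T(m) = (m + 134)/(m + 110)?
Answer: -4726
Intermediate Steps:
T(m) = (134 + m)/(110 + m)
(T(-111) + 893) - 5596 = ((134 - 111)/(110 - 111) + 893) - 5596 = (23/(-1) + 893) - 5596 = (-1*23 + 893) - 5596 = (-23 + 893) - 5596 = 870 - 5596 = -4726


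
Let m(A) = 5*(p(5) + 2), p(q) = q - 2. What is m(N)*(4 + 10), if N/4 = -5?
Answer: 350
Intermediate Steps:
N = -20 (N = 4*(-5) = -20)
p(q) = -2 + q
m(A) = 25 (m(A) = 5*((-2 + 5) + 2) = 5*(3 + 2) = 5*5 = 25)
m(N)*(4 + 10) = 25*(4 + 10) = 25*14 = 350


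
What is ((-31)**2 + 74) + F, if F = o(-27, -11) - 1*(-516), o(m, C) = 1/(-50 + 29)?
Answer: 32570/21 ≈ 1551.0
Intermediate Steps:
o(m, C) = -1/21 (o(m, C) = 1/(-21) = -1/21)
F = 10835/21 (F = -1/21 - 1*(-516) = -1/21 + 516 = 10835/21 ≈ 515.95)
((-31)**2 + 74) + F = ((-31)**2 + 74) + 10835/21 = (961 + 74) + 10835/21 = 1035 + 10835/21 = 32570/21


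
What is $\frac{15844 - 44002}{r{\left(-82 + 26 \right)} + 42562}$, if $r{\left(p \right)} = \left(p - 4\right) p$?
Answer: $- \frac{14079}{22961} \approx -0.61317$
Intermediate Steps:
$r{\left(p \right)} = p \left(-4 + p\right)$ ($r{\left(p \right)} = \left(-4 + p\right) p = p \left(-4 + p\right)$)
$\frac{15844 - 44002}{r{\left(-82 + 26 \right)} + 42562} = \frac{15844 - 44002}{\left(-82 + 26\right) \left(-4 + \left(-82 + 26\right)\right) + 42562} = - \frac{28158}{- 56 \left(-4 - 56\right) + 42562} = - \frac{28158}{\left(-56\right) \left(-60\right) + 42562} = - \frac{28158}{3360 + 42562} = - \frac{28158}{45922} = \left(-28158\right) \frac{1}{45922} = - \frac{14079}{22961}$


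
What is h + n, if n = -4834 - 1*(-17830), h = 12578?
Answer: 25574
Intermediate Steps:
n = 12996 (n = -4834 + 17830 = 12996)
h + n = 12578 + 12996 = 25574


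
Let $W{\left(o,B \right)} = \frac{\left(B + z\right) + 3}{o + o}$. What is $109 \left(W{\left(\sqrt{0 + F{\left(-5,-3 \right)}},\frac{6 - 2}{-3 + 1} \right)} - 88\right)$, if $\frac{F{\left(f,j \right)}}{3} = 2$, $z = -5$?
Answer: $-9592 - \frac{109 \sqrt{6}}{3} \approx -9681.0$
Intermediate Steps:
$F{\left(f,j \right)} = 6$ ($F{\left(f,j \right)} = 3 \cdot 2 = 6$)
$W{\left(o,B \right)} = \frac{-2 + B}{2 o}$ ($W{\left(o,B \right)} = \frac{\left(B - 5\right) + 3}{o + o} = \frac{\left(-5 + B\right) + 3}{2 o} = \left(-2 + B\right) \frac{1}{2 o} = \frac{-2 + B}{2 o}$)
$109 \left(W{\left(\sqrt{0 + F{\left(-5,-3 \right)}},\frac{6 - 2}{-3 + 1} \right)} - 88\right) = 109 \left(\frac{-2 + \frac{6 - 2}{-3 + 1}}{2 \sqrt{0 + 6}} - 88\right) = 109 \left(\frac{-2 + \frac{4}{-2}}{2 \sqrt{6}} - 88\right) = 109 \left(\frac{\frac{\sqrt{6}}{6} \left(-2 + 4 \left(- \frac{1}{2}\right)\right)}{2} - 88\right) = 109 \left(\frac{\frac{\sqrt{6}}{6} \left(-2 - 2\right)}{2} - 88\right) = 109 \left(\frac{1}{2} \frac{\sqrt{6}}{6} \left(-4\right) - 88\right) = 109 \left(- \frac{\sqrt{6}}{3} - 88\right) = 109 \left(-88 - \frac{\sqrt{6}}{3}\right) = -9592 - \frac{109 \sqrt{6}}{3}$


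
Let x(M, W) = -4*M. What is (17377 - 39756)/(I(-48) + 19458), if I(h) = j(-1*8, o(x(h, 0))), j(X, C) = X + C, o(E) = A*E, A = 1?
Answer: -139/122 ≈ -1.1393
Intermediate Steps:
o(E) = E (o(E) = 1*E = E)
j(X, C) = C + X
I(h) = -8 - 4*h (I(h) = -4*h - 1*8 = -4*h - 8 = -8 - 4*h)
(17377 - 39756)/(I(-48) + 19458) = (17377 - 39756)/((-8 - 4*(-48)) + 19458) = -22379/((-8 + 192) + 19458) = -22379/(184 + 19458) = -22379/19642 = -22379*1/19642 = -139/122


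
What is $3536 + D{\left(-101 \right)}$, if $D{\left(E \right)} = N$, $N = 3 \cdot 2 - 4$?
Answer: $3538$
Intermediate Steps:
$N = 2$ ($N = 6 - 4 = 2$)
$D{\left(E \right)} = 2$
$3536 + D{\left(-101 \right)} = 3536 + 2 = 3538$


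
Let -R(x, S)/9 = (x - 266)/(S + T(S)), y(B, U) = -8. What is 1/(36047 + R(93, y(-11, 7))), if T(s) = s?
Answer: 16/575195 ≈ 2.7817e-5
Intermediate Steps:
R(x, S) = -9*(-266 + x)/(2*S) (R(x, S) = -9*(x - 266)/(S + S) = -9*(-266 + x)/(2*S))
1/(36047 + R(93, y(-11, 7))) = 1/(36047 + (9/2)*(266 - 1*93)/(-8)) = 1/(36047 + (9/2)*(-1/8)*(266 - 93)) = 1/(36047 + (9/2)*(-1/8)*173) = 1/(36047 - 1557/16) = 1/(575195/16) = 16/575195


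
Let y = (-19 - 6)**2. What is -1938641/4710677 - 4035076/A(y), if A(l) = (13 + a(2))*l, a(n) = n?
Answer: -19026114465827/44162596875 ≈ -430.82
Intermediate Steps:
y = 625 (y = (-25)**2 = 625)
A(l) = 15*l (A(l) = (13 + 2)*l = 15*l)
-1938641/4710677 - 4035076/A(y) = -1938641/4710677 - 4035076/(15*625) = -1938641*1/4710677 - 4035076/9375 = -1938641/4710677 - 4035076*1/9375 = -1938641/4710677 - 4035076/9375 = -19026114465827/44162596875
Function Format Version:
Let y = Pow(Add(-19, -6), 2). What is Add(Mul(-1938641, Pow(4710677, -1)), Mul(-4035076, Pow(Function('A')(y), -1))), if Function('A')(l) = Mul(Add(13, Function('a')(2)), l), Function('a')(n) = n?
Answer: Rational(-19026114465827, 44162596875) ≈ -430.82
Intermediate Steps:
y = 625 (y = Pow(-25, 2) = 625)
Function('A')(l) = Mul(15, l) (Function('A')(l) = Mul(Add(13, 2), l) = Mul(15, l))
Add(Mul(-1938641, Pow(4710677, -1)), Mul(-4035076, Pow(Function('A')(y), -1))) = Add(Mul(-1938641, Pow(4710677, -1)), Mul(-4035076, Pow(Mul(15, 625), -1))) = Add(Mul(-1938641, Rational(1, 4710677)), Mul(-4035076, Pow(9375, -1))) = Add(Rational(-1938641, 4710677), Mul(-4035076, Rational(1, 9375))) = Add(Rational(-1938641, 4710677), Rational(-4035076, 9375)) = Rational(-19026114465827, 44162596875)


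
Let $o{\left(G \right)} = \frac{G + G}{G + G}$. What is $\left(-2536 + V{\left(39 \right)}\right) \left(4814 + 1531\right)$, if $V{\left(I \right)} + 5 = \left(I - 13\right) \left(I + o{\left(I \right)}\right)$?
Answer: $-9523845$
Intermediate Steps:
$o{\left(G \right)} = 1$ ($o{\left(G \right)} = \frac{2 G}{2 G} = 2 G \frac{1}{2 G} = 1$)
$V{\left(I \right)} = -5 + \left(1 + I\right) \left(-13 + I\right)$ ($V{\left(I \right)} = -5 + \left(I - 13\right) \left(I + 1\right) = -5 + \left(-13 + I\right) \left(1 + I\right) = -5 + \left(1 + I\right) \left(-13 + I\right)$)
$\left(-2536 + V{\left(39 \right)}\right) \left(4814 + 1531\right) = \left(-2536 - \left(486 - 1521\right)\right) \left(4814 + 1531\right) = \left(-2536 - -1035\right) 6345 = \left(-2536 + 1035\right) 6345 = \left(-1501\right) 6345 = -9523845$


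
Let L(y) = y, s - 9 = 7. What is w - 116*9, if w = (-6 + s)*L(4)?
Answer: -1004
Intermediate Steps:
s = 16 (s = 9 + 7 = 16)
w = 40 (w = (-6 + 16)*4 = 10*4 = 40)
w - 116*9 = 40 - 116*9 = 40 - 1044 = -1004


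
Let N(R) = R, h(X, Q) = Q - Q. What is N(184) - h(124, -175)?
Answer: 184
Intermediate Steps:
h(X, Q) = 0
N(184) - h(124, -175) = 184 - 1*0 = 184 + 0 = 184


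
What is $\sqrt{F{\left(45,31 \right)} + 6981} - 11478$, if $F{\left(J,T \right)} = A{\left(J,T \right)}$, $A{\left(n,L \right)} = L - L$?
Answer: $-11478 + \sqrt{6981} \approx -11394.0$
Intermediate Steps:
$A{\left(n,L \right)} = 0$
$F{\left(J,T \right)} = 0$
$\sqrt{F{\left(45,31 \right)} + 6981} - 11478 = \sqrt{0 + 6981} - 11478 = \sqrt{6981} - 11478 = -11478 + \sqrt{6981}$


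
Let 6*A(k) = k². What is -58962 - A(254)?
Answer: -209144/3 ≈ -69715.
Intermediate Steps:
A(k) = k²/6
-58962 - A(254) = -58962 - 254²/6 = -58962 - 64516/6 = -58962 - 1*32258/3 = -58962 - 32258/3 = -209144/3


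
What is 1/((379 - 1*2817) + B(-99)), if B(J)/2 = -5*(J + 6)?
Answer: -1/1508 ≈ -0.00066313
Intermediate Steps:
B(J) = -60 - 10*J (B(J) = 2*(-5*(J + 6)) = 2*(-5*(6 + J)) = 2*(-30 - 5*J) = -60 - 10*J)
1/((379 - 1*2817) + B(-99)) = 1/((379 - 1*2817) + (-60 - 10*(-99))) = 1/((379 - 2817) + (-60 + 990)) = 1/(-2438 + 930) = 1/(-1508) = -1/1508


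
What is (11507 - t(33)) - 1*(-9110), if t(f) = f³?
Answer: -15320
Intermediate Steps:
(11507 - t(33)) - 1*(-9110) = (11507 - 1*33³) - 1*(-9110) = (11507 - 1*35937) + 9110 = (11507 - 35937) + 9110 = -24430 + 9110 = -15320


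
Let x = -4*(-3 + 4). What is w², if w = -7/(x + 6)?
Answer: 49/4 ≈ 12.250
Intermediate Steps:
x = -4 (x = -4*1 = -4)
w = -7/2 (w = -7/(-4 + 6) = -7/2 ≈ -3.5000)
w² = (-7/2)² = 49/4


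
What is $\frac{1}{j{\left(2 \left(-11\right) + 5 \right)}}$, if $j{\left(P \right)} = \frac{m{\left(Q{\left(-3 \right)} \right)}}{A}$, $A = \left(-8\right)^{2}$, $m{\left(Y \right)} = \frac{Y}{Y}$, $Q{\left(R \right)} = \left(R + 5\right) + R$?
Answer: $64$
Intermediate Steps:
$Q{\left(R \right)} = 5 + 2 R$ ($Q{\left(R \right)} = \left(5 + R\right) + R = 5 + 2 R$)
$m{\left(Y \right)} = 1$
$A = 64$
$j{\left(P \right)} = \frac{1}{64}$ ($j{\left(P \right)} = 1 \cdot \frac{1}{64} = \frac{1}{64}$)
$\frac{1}{j{\left(2 \left(-11\right) + 5 \right)}} = \frac{1}{\frac{1}{64}} = 64$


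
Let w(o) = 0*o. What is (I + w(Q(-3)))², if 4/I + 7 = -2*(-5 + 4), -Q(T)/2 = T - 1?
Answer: 16/25 ≈ 0.64000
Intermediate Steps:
Q(T) = 2 - 2*T (Q(T) = -2*(T - 1) = -2*(-1 + T) = 2 - 2*T)
I = -⅘ (I = 4/(-7 - 2*(-5 + 4)) = 4/(-7 - 2*(-1)) = 4/(-7 + 2) = 4/(-5) = 4*(-⅕) = -⅘ ≈ -0.80000)
w(o) = 0
(I + w(Q(-3)))² = (-⅘ + 0)² = (-⅘)² = 16/25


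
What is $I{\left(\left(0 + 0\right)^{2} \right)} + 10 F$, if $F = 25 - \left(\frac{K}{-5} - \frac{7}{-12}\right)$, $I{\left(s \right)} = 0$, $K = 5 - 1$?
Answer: $\frac{1513}{6} \approx 252.17$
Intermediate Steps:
$K = 4$
$F = \frac{1513}{60}$ ($F = 25 - \left(\frac{4}{-5} - \frac{7}{-12}\right) = 25 - \left(4 \left(- \frac{1}{5}\right) - - \frac{7}{12}\right) = 25 - \left(- \frac{4}{5} + \frac{7}{12}\right) = 25 - - \frac{13}{60} = 25 + \frac{13}{60} = \frac{1513}{60} \approx 25.217$)
$I{\left(\left(0 + 0\right)^{2} \right)} + 10 F = 0 + 10 \cdot \frac{1513}{60} = 0 + \frac{1513}{6} = \frac{1513}{6}$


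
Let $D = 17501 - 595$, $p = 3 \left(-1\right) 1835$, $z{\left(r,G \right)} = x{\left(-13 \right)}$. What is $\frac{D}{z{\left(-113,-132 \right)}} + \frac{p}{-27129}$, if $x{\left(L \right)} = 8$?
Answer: $\frac{76447819}{36172} \approx 2113.5$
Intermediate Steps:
$z{\left(r,G \right)} = 8$
$p = -5505$ ($p = \left(-3\right) 1835 = -5505$)
$D = 16906$ ($D = 17501 - 595 = 16906$)
$\frac{D}{z{\left(-113,-132 \right)}} + \frac{p}{-27129} = \frac{16906}{8} - \frac{5505}{-27129} = 16906 \cdot \frac{1}{8} - - \frac{1835}{9043} = \frac{8453}{4} + \frac{1835}{9043} = \frac{76447819}{36172}$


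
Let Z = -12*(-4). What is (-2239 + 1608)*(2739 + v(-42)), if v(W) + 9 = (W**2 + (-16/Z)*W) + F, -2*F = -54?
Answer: -2861585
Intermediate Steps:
Z = 48
F = 27 (F = -1/2*(-54) = 27)
v(W) = 18 + W**2 - W/3 (v(W) = -9 + ((W**2 + (-16/48)*W) + 27) = -9 + ((W**2 + (-16*1/48)*W) + 27) = -9 + ((W**2 - W/3) + 27) = -9 + (27 + W**2 - W/3) = 18 + W**2 - W/3)
(-2239 + 1608)*(2739 + v(-42)) = (-2239 + 1608)*(2739 + (18 + (-42)**2 - 1/3*(-42))) = -631*(2739 + (18 + 1764 + 14)) = -631*(2739 + 1796) = -631*4535 = -2861585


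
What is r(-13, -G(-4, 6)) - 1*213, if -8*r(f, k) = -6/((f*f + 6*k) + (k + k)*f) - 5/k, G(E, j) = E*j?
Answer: -12717245/59712 ≈ -212.98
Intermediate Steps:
r(f, k) = 3/(4*(f² + 6*k + 2*f*k)) + 5/(8*k) (r(f, k) = -(-6/((f*f + 6*k) + (k + k)*f) - 5/k)/8 = -(-6/((f² + 6*k) + (2*k)*f) - 5/k)/8 = -(-6/((f² + 6*k) + 2*f*k) - 5/k)/8 = -(-6/(f² + 6*k + 2*f*k) - 5/k)/8 = 3/(4*(f² + 6*k + 2*f*k)) + 5/(8*k))
r(-13, -G(-4, 6)) - 1*213 = (5*(-13)² + 36*(-(-4)*6) + 10*(-13)*(-(-4)*6))/(8*((-(-4)*6))*((-13)² + 6*(-(-4)*6) + 2*(-13)*(-(-4)*6))) - 1*213 = (5*169 + 36*(-1*(-24)) + 10*(-13)*(-1*(-24)))/(8*((-1*(-24)))*(169 + 6*(-1*(-24)) + 2*(-13)*(-1*(-24)))) - 213 = (⅛)*(845 + 36*24 + 10*(-13)*24)/(24*(169 + 6*24 + 2*(-13)*24)) - 213 = (⅛)*(1/24)*(845 + 864 - 3120)/(169 + 144 - 624) - 213 = (⅛)*(1/24)*(-1411)/(-311) - 213 = (⅛)*(1/24)*(-1/311)*(-1411) - 213 = 1411/59712 - 213 = -12717245/59712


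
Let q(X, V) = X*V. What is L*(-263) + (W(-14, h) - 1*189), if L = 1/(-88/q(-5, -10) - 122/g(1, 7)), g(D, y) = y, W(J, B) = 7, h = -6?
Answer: -565131/3358 ≈ -168.29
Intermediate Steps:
q(X, V) = V*X
L = -175/3358 (L = 1/(-88/((-10*(-5))) - 122/7) = 1/(-88/50 - 122*⅐) = 1/(-88*1/50 - 122/7) = 1/(-44/25 - 122/7) = 1/(-3358/175) = -175/3358 ≈ -0.052114)
L*(-263) + (W(-14, h) - 1*189) = -175/3358*(-263) + (7 - 1*189) = 46025/3358 + (7 - 189) = 46025/3358 - 182 = -565131/3358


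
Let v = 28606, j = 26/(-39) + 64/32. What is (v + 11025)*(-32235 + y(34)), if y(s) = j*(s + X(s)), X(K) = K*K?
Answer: -3643872295/3 ≈ -1.2146e+9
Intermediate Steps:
X(K) = K**2
j = 4/3 (j = 26*(-1/39) + 64*(1/32) = -2/3 + 2 = 4/3 ≈ 1.3333)
y(s) = 4*s/3 + 4*s**2/3 (y(s) = 4*(s + s**2)/3 = 4*s/3 + 4*s**2/3)
(v + 11025)*(-32235 + y(34)) = (28606 + 11025)*(-32235 + (4/3)*34*(1 + 34)) = 39631*(-32235 + (4/3)*34*35) = 39631*(-32235 + 4760/3) = 39631*(-91945/3) = -3643872295/3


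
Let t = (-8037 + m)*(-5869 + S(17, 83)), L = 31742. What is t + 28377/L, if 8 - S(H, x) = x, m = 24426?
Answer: -3092185499895/31742 ≈ -9.7416e+7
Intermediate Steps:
S(H, x) = 8 - x
t = -97416216 (t = (-8037 + 24426)*(-5869 + (8 - 1*83)) = 16389*(-5869 + (8 - 83)) = 16389*(-5869 - 75) = 16389*(-5944) = -97416216)
t + 28377/L = -97416216 + 28377/31742 = -3092185499895/31742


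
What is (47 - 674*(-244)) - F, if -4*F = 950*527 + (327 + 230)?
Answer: 1159219/4 ≈ 2.8981e+5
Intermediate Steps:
F = -501207/4 (F = -(950*527 + (327 + 230))/4 = -(500650 + 557)/4 = -1/4*501207 = -501207/4 ≈ -1.2530e+5)
(47 - 674*(-244)) - F = (47 - 674*(-244)) - 1*(-501207/4) = (47 + 164456) + 501207/4 = 164503 + 501207/4 = 1159219/4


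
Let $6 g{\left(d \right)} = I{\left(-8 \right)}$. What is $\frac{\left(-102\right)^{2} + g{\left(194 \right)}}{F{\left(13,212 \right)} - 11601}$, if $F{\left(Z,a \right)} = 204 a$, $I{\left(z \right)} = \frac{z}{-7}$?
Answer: $\frac{218488}{664587} \approx 0.32876$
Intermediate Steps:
$I{\left(z \right)} = - \frac{z}{7}$ ($I{\left(z \right)} = z \left(- \frac{1}{7}\right) = - \frac{z}{7}$)
$g{\left(d \right)} = \frac{4}{21}$ ($g{\left(d \right)} = \frac{\left(- \frac{1}{7}\right) \left(-8\right)}{6} = \frac{1}{6} \cdot \frac{8}{7} = \frac{4}{21}$)
$\frac{\left(-102\right)^{2} + g{\left(194 \right)}}{F{\left(13,212 \right)} - 11601} = \frac{\left(-102\right)^{2} + \frac{4}{21}}{204 \cdot 212 - 11601} = \frac{10404 + \frac{4}{21}}{43248 - 11601} = \frac{218488}{21 \cdot 31647} = \frac{218488}{21} \cdot \frac{1}{31647} = \frac{218488}{664587}$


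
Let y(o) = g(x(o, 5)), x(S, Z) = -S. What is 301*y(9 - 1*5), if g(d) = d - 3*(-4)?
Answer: 2408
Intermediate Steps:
g(d) = 12 + d (g(d) = d + 12 = 12 + d)
y(o) = 12 - o
301*y(9 - 1*5) = 301*(12 - (9 - 1*5)) = 301*(12 - (9 - 5)) = 301*(12 - 1*4) = 301*(12 - 4) = 301*8 = 2408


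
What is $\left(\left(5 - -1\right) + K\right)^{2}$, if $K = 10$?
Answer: $256$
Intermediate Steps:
$\left(\left(5 - -1\right) + K\right)^{2} = \left(\left(5 - -1\right) + 10\right)^{2} = \left(\left(5 + 1\right) + 10\right)^{2} = \left(6 + 10\right)^{2} = 16^{2} = 256$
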